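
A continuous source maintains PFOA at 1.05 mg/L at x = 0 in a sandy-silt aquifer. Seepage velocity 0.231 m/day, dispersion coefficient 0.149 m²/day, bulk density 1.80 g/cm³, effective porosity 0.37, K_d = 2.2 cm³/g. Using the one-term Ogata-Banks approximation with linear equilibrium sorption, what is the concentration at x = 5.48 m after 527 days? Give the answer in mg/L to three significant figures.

0.956 mg/L

Retardation factor R = 1 + ρ_b·K_d/n = 1 + 1.80 × 2.2/0.37 = 11.70.
Sorption retards both mechanisms: v_R = v/R = 0.01974 m/day, D_R = D/R = 0.01274 m²/day.
v_R·t = 0.01974 × 527 = 10.40298 m; 2√(D_R t) = 5.182 m; argument = (5.48 − 10.40298)/5.182 = -0.9500.
C = C₀ × ½·erfc(-0.9500) = 1.05 × 0.9104 = 0.956 mg/L.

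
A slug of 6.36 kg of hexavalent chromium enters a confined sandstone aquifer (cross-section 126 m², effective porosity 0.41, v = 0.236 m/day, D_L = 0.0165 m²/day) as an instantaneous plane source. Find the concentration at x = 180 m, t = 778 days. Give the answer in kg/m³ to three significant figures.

0.00752 kg/m³

For an instantaneous plane source, C(x,t) = M/(n_e·A·√(4πDt)) · exp(−(x−vt)²/(4Dt)), with n_e·A the pore (flow) area.
Plume center vt = 0.236 × 778 = 183.608 m, so the well at 180 m is 3.608 m upgradient of the peak.
√(4πDt) = 12.70 m, giving peak height M/(n_e·A·√(4πDt)) = 6.36/(0.41 × 126 × 12.70) = 0.009694 kg/m³.
(x−vt)²/(4Dt) = (-3.608)²/(4 × 0.0165 × 778) = 0.2535; exp(−0.2535) = 0.7761.
C = 0.009694 × 0.7761 = 0.00752 kg/m³.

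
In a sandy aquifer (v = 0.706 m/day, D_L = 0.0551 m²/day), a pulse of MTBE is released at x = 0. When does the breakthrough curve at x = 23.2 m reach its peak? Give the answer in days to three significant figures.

32.8 days

For the 1D instantaneous-source solution, setting ∂C/∂t = 0 at fixed x gives v²t² + 2Dt − x² = 0, so t = (√(D² + v²x²) − D)/v².
√(D² + v²x²) = √(0.0551² + 0.706² × 23.2²) = 16.38; v² = 0.498436.
t = (16.38 − 0.0551)/0.498436 = 32.8 days (vs. the pure-advection estimate x/v = 32.9 d).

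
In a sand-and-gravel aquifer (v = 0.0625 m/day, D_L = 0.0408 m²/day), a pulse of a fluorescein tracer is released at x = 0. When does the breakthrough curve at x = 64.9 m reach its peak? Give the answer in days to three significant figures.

For the 1D instantaneous-source solution, setting ∂C/∂t = 0 at fixed x gives v²t² + 2Dt − x² = 0, so t = (√(D² + v²x²) − D)/v².
√(D² + v²x²) = √(0.0408² + 0.0625² × 64.9²) = 4.056; v² = 0.00390625.
t = (4.056 − 0.0408)/0.00390625 = 1030 days (vs. the pure-advection estimate x/v = 1040 d).

1030 days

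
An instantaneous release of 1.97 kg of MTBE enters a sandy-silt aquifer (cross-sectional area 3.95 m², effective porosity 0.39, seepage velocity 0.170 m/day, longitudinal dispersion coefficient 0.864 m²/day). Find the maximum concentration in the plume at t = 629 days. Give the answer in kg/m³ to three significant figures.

0.0155 kg/m³

The peak of an instantaneous 1D plume sits at x = vt; there the Gaussian factor is 1 and C_max = M/(n_e·A·√(4πDt)), where n_e·A is the pore area the mass is dissolved in.
√(4πDt) = √(4π × 0.864 × 629) = 82.64 m, so C_max = 1.97/(0.39 × 3.95 × 82.64) = 0.0155 kg/m³.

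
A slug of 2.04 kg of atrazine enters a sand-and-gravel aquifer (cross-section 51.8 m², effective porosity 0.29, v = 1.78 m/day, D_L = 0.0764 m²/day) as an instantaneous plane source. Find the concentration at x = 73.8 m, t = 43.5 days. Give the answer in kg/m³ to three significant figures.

0.00780 kg/m³

For an instantaneous plane source, C(x,t) = M/(n_e·A·√(4πDt)) · exp(−(x−vt)²/(4Dt)), with n_e·A the pore (flow) area.
Plume center vt = 1.78 × 43.5 = 77.43 m, so the well at 73.8 m is 3.63 m upgradient of the peak.
√(4πDt) = 6.462 m, giving peak height M/(n_e·A·√(4πDt)) = 2.04/(0.29 × 51.8 × 6.462) = 0.02102 kg/m³.
(x−vt)²/(4Dt) = (-3.63)²/(4 × 0.0764 × 43.5) = 0.9912; exp(−0.9912) = 0.3711.
C = 0.02102 × 0.3711 = 0.00780 kg/m³.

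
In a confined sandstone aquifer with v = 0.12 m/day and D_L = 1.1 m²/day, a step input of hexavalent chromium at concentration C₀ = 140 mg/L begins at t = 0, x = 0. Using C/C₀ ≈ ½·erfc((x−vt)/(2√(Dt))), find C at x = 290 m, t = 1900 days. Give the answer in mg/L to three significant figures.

For a continuous step input, C/C₀ ≈ ½·erfc((x−vt)/(2√(Dt))).
vt = 0.12 × 1900 = 228 m and 2√(Dt) = 2√(1.1 × 1900) = 91.43 m.
Argument (x−vt)/(2√(Dt)) = (290 − 228)/91.43 = 0.6781; ½·erfc(0.6781) = 0.1688.
C = 140 × 0.1688 = 23.6 mg/L.

23.6 mg/L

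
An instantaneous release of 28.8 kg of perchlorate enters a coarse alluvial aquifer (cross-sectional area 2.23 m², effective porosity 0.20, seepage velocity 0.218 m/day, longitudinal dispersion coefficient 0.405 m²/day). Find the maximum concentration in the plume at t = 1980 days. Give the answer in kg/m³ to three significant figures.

The peak of an instantaneous 1D plume sits at x = vt; there the Gaussian factor is 1 and C_max = M/(n_e·A·√(4πDt)), where n_e·A is the pore area the mass is dissolved in.
√(4πDt) = √(4π × 0.405 × 1980) = 100.4 m, so C_max = 28.8/(0.20 × 2.23 × 100.4) = 0.643 kg/m³.

0.643 kg/m³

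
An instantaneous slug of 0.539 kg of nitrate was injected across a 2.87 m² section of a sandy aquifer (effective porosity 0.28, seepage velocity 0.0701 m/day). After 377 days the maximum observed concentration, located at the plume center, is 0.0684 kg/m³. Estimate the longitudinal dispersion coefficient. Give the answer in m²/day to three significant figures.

0.0203 m²/day

At the plume center C_max = M/(n_e·A·√(4πDt)), so D = M²/(4πt·(n_e·A·C_max)²).
n_e·A·C_max = 0.28 × 2.87 × 0.0684 = 0.05497 kg/m.
D = 0.539²/(4π × 377 × 0.05497²) = 0.0203 m²/day.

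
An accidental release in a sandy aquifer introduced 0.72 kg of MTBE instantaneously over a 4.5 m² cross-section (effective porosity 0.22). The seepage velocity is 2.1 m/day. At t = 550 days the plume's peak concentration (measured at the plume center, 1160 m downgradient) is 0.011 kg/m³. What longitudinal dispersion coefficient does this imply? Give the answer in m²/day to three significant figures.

At the plume center C_max = M/(n_e·A·√(4πDt)), so D = M²/(4πt·(n_e·A·C_max)²).
n_e·A·C_max = 0.22 × 4.5 × 0.011 = 0.01089 kg/m.
D = 0.72²/(4π × 550 × 0.01089²) = 0.632 m²/day.

0.632 m²/day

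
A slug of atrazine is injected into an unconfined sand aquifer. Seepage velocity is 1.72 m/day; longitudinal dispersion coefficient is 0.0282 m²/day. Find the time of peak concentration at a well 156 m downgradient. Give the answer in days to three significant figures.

90.7 days

For the 1D instantaneous-source solution, setting ∂C/∂t = 0 at fixed x gives v²t² + 2Dt − x² = 0, so t = (√(D² + v²x²) − D)/v².
√(D² + v²x²) = √(0.0282² + 1.72² × 156²) = 268.3; v² = 2.9584.
t = (268.3 − 0.0282)/2.9584 = 90.7 days (vs. the pure-advection estimate x/v = 90.7 d).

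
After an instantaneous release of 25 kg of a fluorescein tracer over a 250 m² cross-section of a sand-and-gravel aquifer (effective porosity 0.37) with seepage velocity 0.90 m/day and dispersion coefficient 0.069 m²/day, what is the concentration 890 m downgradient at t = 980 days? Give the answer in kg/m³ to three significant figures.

For an instantaneous plane source, C(x,t) = M/(n_e·A·√(4πDt)) · exp(−(x−vt)²/(4Dt)), with n_e·A the pore (flow) area.
Plume center vt = 0.90 × 980 = 882 m, so the well at 890 m is 8 m downgradient of the peak.
√(4πDt) = 29.15 m, giving peak height M/(n_e·A·√(4πDt)) = 25/(0.37 × 250 × 29.15) = 0.009272 kg/m³.
(x−vt)²/(4Dt) = (8)²/(4 × 0.069 × 980) = 0.2366; exp(−0.2366) = 0.7893.
C = 0.009272 × 0.7893 = 0.00732 kg/m³.

0.00732 kg/m³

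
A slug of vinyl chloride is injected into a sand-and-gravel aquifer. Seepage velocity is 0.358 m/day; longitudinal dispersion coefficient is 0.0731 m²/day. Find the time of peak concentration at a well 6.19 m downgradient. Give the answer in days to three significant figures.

For the 1D instantaneous-source solution, setting ∂C/∂t = 0 at fixed x gives v²t² + 2Dt − x² = 0, so t = (√(D² + v²x²) − D)/v².
√(D² + v²x²) = √(0.0731² + 0.358² × 6.19²) = 2.217; v² = 0.128164.
t = (2.217 − 0.0731)/0.128164 = 16.7 days (vs. the pure-advection estimate x/v = 17.3 d).

16.7 days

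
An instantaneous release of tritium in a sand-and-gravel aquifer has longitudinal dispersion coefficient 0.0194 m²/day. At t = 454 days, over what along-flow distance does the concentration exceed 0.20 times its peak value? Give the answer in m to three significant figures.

15.1 m

The plume is Gaussian with σ = √(2Dt) = √(2 × 0.0194 × 454) = 4.197 m.
C/C_peak = exp(−Δx²/(2σ²)) = 0.20 ⇒ Δx = σ·√(−2 ln 0.20) = 4.197 × 1.794 = 7.529 m.
Width = 2Δx = 15.1 m.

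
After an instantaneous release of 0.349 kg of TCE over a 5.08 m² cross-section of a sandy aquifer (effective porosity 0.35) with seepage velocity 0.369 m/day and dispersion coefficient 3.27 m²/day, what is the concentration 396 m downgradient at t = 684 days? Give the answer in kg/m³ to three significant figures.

For an instantaneous plane source, C(x,t) = M/(n_e·A·√(4πDt)) · exp(−(x−vt)²/(4Dt)), with n_e·A the pore (flow) area.
Plume center vt = 0.369 × 684 = 252.396 m, so the well at 396 m is 143.604 m downgradient of the peak.
√(4πDt) = 167.7 m, giving peak height M/(n_e·A·√(4πDt)) = 0.349/(0.35 × 5.08 × 167.7) = 0.001170 kg/m³.
(x−vt)²/(4Dt) = (143.604)²/(4 × 3.27 × 684) = 2.305; exp(−2.305) = 0.09976.
C = 0.001170 × 0.09976 = 0.000117 kg/m³.

0.000117 kg/m³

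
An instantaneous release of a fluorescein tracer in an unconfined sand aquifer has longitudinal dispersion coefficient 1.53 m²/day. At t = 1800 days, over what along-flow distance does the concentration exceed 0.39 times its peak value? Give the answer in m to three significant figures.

204 m

The plume is Gaussian with σ = √(2Dt) = √(2 × 1.53 × 1800) = 74.22 m.
C/C_peak = exp(−Δx²/(2σ²)) = 0.39 ⇒ Δx = σ·√(−2 ln 0.39) = 74.22 × 1.372 = 101.8 m.
Width = 2Δx = 204 m.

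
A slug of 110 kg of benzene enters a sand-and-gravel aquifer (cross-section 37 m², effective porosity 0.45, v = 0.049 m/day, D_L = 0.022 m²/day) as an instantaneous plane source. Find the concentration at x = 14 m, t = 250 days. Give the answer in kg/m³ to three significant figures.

0.691 kg/m³

For an instantaneous plane source, C(x,t) = M/(n_e·A·√(4πDt)) · exp(−(x−vt)²/(4Dt)), with n_e·A the pore (flow) area.
Plume center vt = 0.049 × 250 = 12.25 m, so the well at 14 m is 1.75 m downgradient of the peak.
√(4πDt) = 8.314 m, giving peak height M/(n_e·A·√(4πDt)) = 110/(0.45 × 37 × 8.314) = 0.7946 kg/m³.
(x−vt)²/(4Dt) = (1.75)²/(4 × 0.022 × 250) = 0.1392; exp(−0.1392) = 0.8701.
C = 0.7946 × 0.8701 = 0.691 kg/m³.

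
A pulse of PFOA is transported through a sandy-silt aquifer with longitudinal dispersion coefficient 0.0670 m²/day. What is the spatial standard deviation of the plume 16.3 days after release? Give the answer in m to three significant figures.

Dispersive spreading gives a Gaussian with σ² = 2Dt; advection only shifts the center.
σ = √(2 × 0.0670 × 16.3) = 1.48 m.

1.48 m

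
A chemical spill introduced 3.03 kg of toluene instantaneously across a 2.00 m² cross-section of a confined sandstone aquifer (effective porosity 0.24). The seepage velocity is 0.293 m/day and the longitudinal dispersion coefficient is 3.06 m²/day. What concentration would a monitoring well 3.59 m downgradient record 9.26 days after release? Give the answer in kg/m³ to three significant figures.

For an instantaneous plane source, C(x,t) = M/(n_e·A·√(4πDt)) · exp(−(x−vt)²/(4Dt)), with n_e·A the pore (flow) area.
Plume center vt = 0.293 × 9.26 = 2.71318 m, so the well at 3.59 m is 0.87682 m downgradient of the peak.
√(4πDt) = 18.87 m, giving peak height M/(n_e·A·√(4πDt)) = 3.03/(0.24 × 2.00 × 18.87) = 0.3345 kg/m³.
(x−vt)²/(4Dt) = (0.87682)²/(4 × 3.06 × 9.26) = 0.006783; exp(−0.006783) = 0.9932.
C = 0.3345 × 0.9932 = 0.332 kg/m³.

0.332 kg/m³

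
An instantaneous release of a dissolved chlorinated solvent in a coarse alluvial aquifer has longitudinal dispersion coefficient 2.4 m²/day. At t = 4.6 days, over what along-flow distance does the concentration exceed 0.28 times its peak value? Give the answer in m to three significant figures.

The plume is Gaussian with σ = √(2Dt) = √(2 × 2.4 × 4.6) = 4.699 m.
C/C_peak = exp(−Δx²/(2σ²)) = 0.28 ⇒ Δx = σ·√(−2 ln 0.28) = 4.699 × 1.596 = 7.500 m.
Width = 2Δx = 15.0 m.

15.0 m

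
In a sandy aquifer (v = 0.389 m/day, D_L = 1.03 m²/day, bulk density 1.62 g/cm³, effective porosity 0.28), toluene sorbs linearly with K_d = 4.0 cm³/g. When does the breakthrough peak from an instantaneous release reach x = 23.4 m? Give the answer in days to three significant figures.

1300 days

Retardation factor R = 1 + ρ_b·K_d/n = 1 + 1.62 × 4.0/0.28 = 24.14.
Sorption retards both mechanisms: v_R = v/R = 0.01611 m/day, D_R = D/R = 0.04267 m²/day.
Peak time from v_R²t² + 2D_R t − x² = 0: t = (√(D_R² + v_R²x²) − D_R)/v_R².
√(D_R² + v_R²x²) = √(0.04267² + 0.01611² × 23.4²) = 0.3794; v_R² = 0.0002595.
t = (0.3794 − 0.04267)/0.0002595 = 1300 days.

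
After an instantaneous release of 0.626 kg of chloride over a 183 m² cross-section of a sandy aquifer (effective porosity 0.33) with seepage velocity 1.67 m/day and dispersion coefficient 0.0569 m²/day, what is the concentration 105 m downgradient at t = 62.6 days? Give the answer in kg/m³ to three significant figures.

For an instantaneous plane source, C(x,t) = M/(n_e·A·√(4πDt)) · exp(−(x−vt)²/(4Dt)), with n_e·A the pore (flow) area.
Plume center vt = 1.67 × 62.6 = 104.542 m, so the well at 105 m is 0.458 m downgradient of the peak.
√(4πDt) = 6.690 m, giving peak height M/(n_e·A·√(4πDt)) = 0.626/(0.33 × 183 × 6.690) = 0.001549 kg/m³.
(x−vt)²/(4Dt) = (0.458)²/(4 × 0.0569 × 62.6) = 0.01472; exp(−0.01472) = 0.9854.
C = 0.001549 × 0.9854 = 0.00153 kg/m³.

0.00153 kg/m³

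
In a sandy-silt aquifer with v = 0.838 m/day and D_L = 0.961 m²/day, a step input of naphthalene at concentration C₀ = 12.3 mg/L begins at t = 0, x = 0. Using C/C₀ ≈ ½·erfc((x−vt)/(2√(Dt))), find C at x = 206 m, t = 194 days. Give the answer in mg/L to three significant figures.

For a continuous step input, C/C₀ ≈ ½·erfc((x−vt)/(2√(Dt))).
vt = 0.838 × 194 = 162.572 m and 2√(Dt) = 2√(0.961 × 194) = 27.31 m.
Argument (x−vt)/(2√(Dt)) = (206 − 162.572)/27.31 = 1.590; ½·erfc(1.590) = 0.01227.
C = 12.3 × 0.01227 = 0.151 mg/L.

0.151 mg/L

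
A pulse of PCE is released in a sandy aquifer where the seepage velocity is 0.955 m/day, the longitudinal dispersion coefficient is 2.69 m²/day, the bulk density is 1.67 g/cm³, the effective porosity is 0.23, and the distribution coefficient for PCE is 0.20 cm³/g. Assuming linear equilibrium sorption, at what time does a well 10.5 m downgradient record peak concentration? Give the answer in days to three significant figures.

20.7 days

Retardation factor R = 1 + ρ_b·K_d/n = 1 + 1.67 × 0.20/0.23 = 2.452.
Sorption retards both mechanisms: v_R = v/R = 0.3895 m/day, D_R = D/R = 1.097 m²/day.
Peak time from v_R²t² + 2D_R t − x² = 0: t = (√(D_R² + v_R²x²) − D_R)/v_R².
√(D_R² + v_R²x²) = √(1.097² + 0.3895² × 10.5²) = 4.234; v_R² = 0.1517.
t = (4.234 − 1.097)/0.1517 = 20.7 days.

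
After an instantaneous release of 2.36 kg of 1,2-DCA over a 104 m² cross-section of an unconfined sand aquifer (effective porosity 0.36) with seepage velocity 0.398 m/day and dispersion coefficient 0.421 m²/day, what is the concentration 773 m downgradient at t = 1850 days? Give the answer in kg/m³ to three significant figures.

For an instantaneous plane source, C(x,t) = M/(n_e·A·√(4πDt)) · exp(−(x−vt)²/(4Dt)), with n_e·A the pore (flow) area.
Plume center vt = 0.398 × 1850 = 736.3 m, so the well at 773 m is 36.7 m downgradient of the peak.
√(4πDt) = 98.93 m, giving peak height M/(n_e·A·√(4πDt)) = 2.36/(0.36 × 104 × 98.93) = 0.0006372 kg/m³.
(x−vt)²/(4Dt) = (36.7)²/(4 × 0.421 × 1850) = 0.4323; exp(−0.4323) = 0.6490.
C = 0.0006372 × 0.6490 = 0.000414 kg/m³.

0.000414 kg/m³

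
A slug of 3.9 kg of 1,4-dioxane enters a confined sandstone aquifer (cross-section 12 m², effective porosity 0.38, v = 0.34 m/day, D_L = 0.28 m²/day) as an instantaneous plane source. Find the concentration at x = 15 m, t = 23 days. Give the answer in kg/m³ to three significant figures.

0.0129 kg/m³

For an instantaneous plane source, C(x,t) = M/(n_e·A·√(4πDt)) · exp(−(x−vt)²/(4Dt)), with n_e·A the pore (flow) area.
Plume center vt = 0.34 × 23 = 7.82 m, so the well at 15 m is 7.18 m downgradient of the peak.
√(4πDt) = 8.996 m, giving peak height M/(n_e·A·√(4πDt)) = 3.9/(0.38 × 12 × 8.996) = 0.09507 kg/m³.
(x−vt)²/(4Dt) = (7.18)²/(4 × 0.28 × 23) = 2.001; exp(−2.001) = 0.1352.
C = 0.09507 × 0.1352 = 0.0129 kg/m³.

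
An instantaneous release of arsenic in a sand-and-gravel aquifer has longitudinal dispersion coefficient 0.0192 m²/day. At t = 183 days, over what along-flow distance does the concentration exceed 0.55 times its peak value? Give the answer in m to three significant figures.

The plume is Gaussian with σ = √(2Dt) = √(2 × 0.0192 × 183) = 2.651 m.
C/C_peak = exp(−Δx²/(2σ²)) = 0.55 ⇒ Δx = σ·√(−2 ln 0.55) = 2.651 × 1.093 = 2.898 m.
Width = 2Δx = 5.80 m.

5.80 m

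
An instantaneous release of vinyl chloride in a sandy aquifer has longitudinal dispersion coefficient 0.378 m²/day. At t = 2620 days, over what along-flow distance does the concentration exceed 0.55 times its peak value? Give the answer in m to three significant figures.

The plume is Gaussian with σ = √(2Dt) = √(2 × 0.378 × 2620) = 44.51 m.
C/C_peak = exp(−Δx²/(2σ²)) = 0.55 ⇒ Δx = σ·√(−2 ln 0.55) = 44.51 × 1.093 = 48.65 m.
Width = 2Δx = 97.3 m.

97.3 m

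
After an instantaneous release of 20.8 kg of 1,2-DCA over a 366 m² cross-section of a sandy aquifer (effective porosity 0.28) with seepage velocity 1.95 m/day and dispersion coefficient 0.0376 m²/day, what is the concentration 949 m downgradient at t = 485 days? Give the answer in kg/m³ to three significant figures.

For an instantaneous plane source, C(x,t) = M/(n_e·A·√(4πDt)) · exp(−(x−vt)²/(4Dt)), with n_e·A the pore (flow) area.
Plume center vt = 1.95 × 485 = 945.75 m, so the well at 949 m is 3.25 m downgradient of the peak.
√(4πDt) = 15.14 m, giving peak height M/(n_e·A·√(4πDt)) = 20.8/(0.28 × 366 × 15.14) = 0.01341 kg/m³.
(x−vt)²/(4Dt) = (3.25)²/(4 × 0.0376 × 485) = 0.1448; exp(−0.1448) = 0.8652.
C = 0.01341 × 0.8652 = 0.0116 kg/m³.

0.0116 kg/m³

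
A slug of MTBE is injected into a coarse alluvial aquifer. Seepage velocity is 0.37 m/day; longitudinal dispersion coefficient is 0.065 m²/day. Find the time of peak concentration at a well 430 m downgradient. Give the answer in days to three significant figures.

For the 1D instantaneous-source solution, setting ∂C/∂t = 0 at fixed x gives v²t² + 2Dt − x² = 0, so t = (√(D² + v²x²) − D)/v².
√(D² + v²x²) = √(0.065² + 0.37² × 430²) = 159.1; v² = 0.1369.
t = (159.1 − 0.065)/0.1369 = 1160 days (vs. the pure-advection estimate x/v = 1160 d).

1160 days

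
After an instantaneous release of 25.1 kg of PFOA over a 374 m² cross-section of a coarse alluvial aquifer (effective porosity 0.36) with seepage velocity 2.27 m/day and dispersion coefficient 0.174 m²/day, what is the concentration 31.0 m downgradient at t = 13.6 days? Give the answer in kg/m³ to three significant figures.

0.0341 kg/m³

For an instantaneous plane source, C(x,t) = M/(n_e·A·√(4πDt)) · exp(−(x−vt)²/(4Dt)), with n_e·A the pore (flow) area.
Plume center vt = 2.27 × 13.6 = 30.872 m, so the well at 31.0 m is 0.128 m downgradient of the peak.
√(4πDt) = 5.453 m, giving peak height M/(n_e·A·√(4πDt)) = 25.1/(0.36 × 374 × 5.453) = 0.03419 kg/m³.
(x−vt)²/(4Dt) = (0.128)²/(4 × 0.174 × 13.6) = 0.001731; exp(−0.001731) = 0.9983.
C = 0.03419 × 0.9983 = 0.0341 kg/m³.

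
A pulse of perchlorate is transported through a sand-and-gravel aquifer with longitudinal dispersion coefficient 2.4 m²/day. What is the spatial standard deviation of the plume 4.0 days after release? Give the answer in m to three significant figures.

4.38 m

Dispersive spreading gives a Gaussian with σ² = 2Dt; advection only shifts the center.
σ = √(2 × 2.4 × 4.0) = 4.38 m.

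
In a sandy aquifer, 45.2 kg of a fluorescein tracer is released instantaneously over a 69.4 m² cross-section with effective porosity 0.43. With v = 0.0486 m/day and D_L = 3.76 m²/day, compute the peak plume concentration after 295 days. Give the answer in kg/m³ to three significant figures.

0.0128 kg/m³

The peak of an instantaneous 1D plume sits at x = vt; there the Gaussian factor is 1 and C_max = M/(n_e·A·√(4πDt)), where n_e·A is the pore area the mass is dissolved in.
√(4πDt) = √(4π × 3.76 × 295) = 118.1 m, so C_max = 45.2/(0.43 × 69.4 × 118.1) = 0.0128 kg/m³.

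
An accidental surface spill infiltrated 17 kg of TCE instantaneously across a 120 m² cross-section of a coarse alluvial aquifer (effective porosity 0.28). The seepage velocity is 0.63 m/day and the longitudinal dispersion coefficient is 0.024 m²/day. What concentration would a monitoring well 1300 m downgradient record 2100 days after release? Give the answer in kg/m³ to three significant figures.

0.00146 kg/m³

For an instantaneous plane source, C(x,t) = M/(n_e·A·√(4πDt)) · exp(−(x−vt)²/(4Dt)), with n_e·A the pore (flow) area.
Plume center vt = 0.63 × 2100 = 1323 m, so the well at 1300 m is 23 m upgradient of the peak.
√(4πDt) = 25.17 m, giving peak height M/(n_e·A·√(4πDt)) = 17/(0.28 × 120 × 25.17) = 0.02010 kg/m³.
(x−vt)²/(4Dt) = (-23)²/(4 × 0.024 × 2100) = 2.624; exp(−2.624) = 0.07251.
C = 0.02010 × 0.07251 = 0.00146 kg/m³.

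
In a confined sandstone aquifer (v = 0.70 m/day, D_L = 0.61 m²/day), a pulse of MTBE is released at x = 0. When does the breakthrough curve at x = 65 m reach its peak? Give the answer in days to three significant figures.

91.6 days

For the 1D instantaneous-source solution, setting ∂C/∂t = 0 at fixed x gives v²t² + 2Dt − x² = 0, so t = (√(D² + v²x²) − D)/v².
√(D² + v²x²) = √(0.61² + 0.70² × 65²) = 45.50; v² = 0.49.
t = (45.50 − 0.61)/0.49 = 91.6 days (vs. the pure-advection estimate x/v = 92.9 d).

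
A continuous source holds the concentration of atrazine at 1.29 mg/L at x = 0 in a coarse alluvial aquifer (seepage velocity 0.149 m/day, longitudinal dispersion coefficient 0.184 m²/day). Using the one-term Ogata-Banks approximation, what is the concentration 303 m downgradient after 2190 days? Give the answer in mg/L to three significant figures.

1.02 mg/L

For a continuous step input, C/C₀ ≈ ½·erfc((x−vt)/(2√(Dt))).
vt = 0.149 × 2190 = 326.31 m and 2√(Dt) = 2√(0.184 × 2190) = 40.15 m.
Argument (x−vt)/(2√(Dt)) = (303 − 326.31)/40.15 = -0.5806; ½·erfc(-0.5806) = 0.7942.
C = 1.29 × 0.7942 = 1.02 mg/L.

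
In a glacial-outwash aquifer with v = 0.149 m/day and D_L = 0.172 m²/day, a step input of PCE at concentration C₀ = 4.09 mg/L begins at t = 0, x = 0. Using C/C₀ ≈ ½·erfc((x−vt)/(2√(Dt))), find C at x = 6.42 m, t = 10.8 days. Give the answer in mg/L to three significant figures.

For a continuous step input, C/C₀ ≈ ½·erfc((x−vt)/(2√(Dt))).
vt = 0.149 × 10.8 = 1.6092 m and 2√(Dt) = 2√(0.172 × 10.8) = 2.726 m.
Argument (x−vt)/(2√(Dt)) = (6.42 − 1.6092)/2.726 = 1.765; ½·erfc(1.765) = 0.006279.
C = 4.09 × 0.006279 = 0.0257 mg/L.

0.0257 mg/L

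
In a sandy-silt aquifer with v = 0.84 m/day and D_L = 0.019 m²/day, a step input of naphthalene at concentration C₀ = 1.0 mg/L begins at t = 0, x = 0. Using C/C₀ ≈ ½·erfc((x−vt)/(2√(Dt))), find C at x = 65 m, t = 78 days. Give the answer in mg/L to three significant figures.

0.619 mg/L

For a continuous step input, C/C₀ ≈ ½·erfc((x−vt)/(2√(Dt))).
vt = 0.84 × 78 = 65.52 m and 2√(Dt) = 2√(0.019 × 78) = 2.435 m.
Argument (x−vt)/(2√(Dt)) = (65 − 65.52)/2.435 = -0.2136; ½·erfc(-0.2136) = 0.6187.
C = 1.0 × 0.6187 = 0.619 mg/L.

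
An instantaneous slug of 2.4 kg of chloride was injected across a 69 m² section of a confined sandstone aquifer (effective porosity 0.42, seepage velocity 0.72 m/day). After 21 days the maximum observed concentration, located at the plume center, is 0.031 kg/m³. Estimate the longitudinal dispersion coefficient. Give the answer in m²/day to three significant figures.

At the plume center C_max = M/(n_e·A·√(4πDt)), so D = M²/(4πt·(n_e·A·C_max)²).
n_e·A·C_max = 0.42 × 69 × 0.031 = 0.8984 kg/m.
D = 2.4²/(4π × 21 × 0.8984²) = 0.0270 m²/day.

0.0270 m²/day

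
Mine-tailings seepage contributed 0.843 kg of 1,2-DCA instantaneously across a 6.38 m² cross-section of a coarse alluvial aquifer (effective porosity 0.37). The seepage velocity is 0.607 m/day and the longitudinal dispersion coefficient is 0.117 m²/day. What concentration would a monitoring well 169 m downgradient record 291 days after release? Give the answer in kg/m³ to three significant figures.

For an instantaneous plane source, C(x,t) = M/(n_e·A·√(4πDt)) · exp(−(x−vt)²/(4Dt)), with n_e·A the pore (flow) area.
Plume center vt = 0.607 × 291 = 176.637 m, so the well at 169 m is 7.637 m upgradient of the peak.
√(4πDt) = 20.68 m, giving peak height M/(n_e·A·√(4πDt)) = 0.843/(0.37 × 6.38 × 20.68) = 0.01727 kg/m³.
(x−vt)²/(4Dt) = (-7.637)²/(4 × 0.117 × 291) = 0.4283; exp(−0.4283) = 0.6516.
C = 0.01727 × 0.6516 = 0.0113 kg/m³.

0.0113 kg/m³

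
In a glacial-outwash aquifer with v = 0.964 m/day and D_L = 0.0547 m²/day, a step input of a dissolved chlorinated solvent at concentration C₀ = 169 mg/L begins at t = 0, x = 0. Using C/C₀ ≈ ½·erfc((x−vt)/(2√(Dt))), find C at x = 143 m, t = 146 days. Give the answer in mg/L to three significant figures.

For a continuous step input, C/C₀ ≈ ½·erfc((x−vt)/(2√(Dt))).
vt = 0.964 × 146 = 140.744 m and 2√(Dt) = 2√(0.0547 × 146) = 5.652 m.
Argument (x−vt)/(2√(Dt)) = (143 − 140.744)/5.652 = 0.3992; ½·erfc(0.3992) = 0.2862.
C = 169 × 0.2862 = 48.4 mg/L.

48.4 mg/L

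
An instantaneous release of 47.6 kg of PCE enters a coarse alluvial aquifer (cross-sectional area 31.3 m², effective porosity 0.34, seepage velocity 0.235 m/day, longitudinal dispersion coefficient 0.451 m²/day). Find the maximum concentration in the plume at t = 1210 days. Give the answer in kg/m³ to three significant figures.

0.0540 kg/m³

The peak of an instantaneous 1D plume sits at x = vt; there the Gaussian factor is 1 and C_max = M/(n_e·A·√(4πDt)), where n_e·A is the pore area the mass is dissolved in.
√(4πDt) = √(4π × 0.451 × 1210) = 82.81 m, so C_max = 47.6/(0.34 × 31.3 × 82.81) = 0.0540 kg/m³.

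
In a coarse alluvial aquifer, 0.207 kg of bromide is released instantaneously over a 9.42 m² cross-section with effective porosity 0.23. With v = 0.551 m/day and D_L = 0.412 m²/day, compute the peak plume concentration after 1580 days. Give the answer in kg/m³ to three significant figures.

The peak of an instantaneous 1D plume sits at x = vt; there the Gaussian factor is 1 and C_max = M/(n_e·A·√(4πDt)), where n_e·A is the pore area the mass is dissolved in.
√(4πDt) = √(4π × 0.412 × 1580) = 90.44 m, so C_max = 0.207/(0.23 × 9.42 × 90.44) = 0.00106 kg/m³.

0.00106 kg/m³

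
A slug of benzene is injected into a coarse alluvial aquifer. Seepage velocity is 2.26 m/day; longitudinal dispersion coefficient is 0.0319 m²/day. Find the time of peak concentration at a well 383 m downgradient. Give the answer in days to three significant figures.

For the 1D instantaneous-source solution, setting ∂C/∂t = 0 at fixed x gives v²t² + 2Dt − x² = 0, so t = (√(D² + v²x²) − D)/v².
√(D² + v²x²) = √(0.0319² + 2.26² × 383²) = 865.6; v² = 5.1076.
t = (865.6 − 0.0319)/5.1076 = 169 days (vs. the pure-advection estimate x/v = 169 d).

169 days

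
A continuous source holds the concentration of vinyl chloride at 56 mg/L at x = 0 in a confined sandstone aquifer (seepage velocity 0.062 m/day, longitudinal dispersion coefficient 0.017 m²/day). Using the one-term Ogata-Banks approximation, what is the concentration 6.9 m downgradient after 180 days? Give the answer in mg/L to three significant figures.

For a continuous step input, C/C₀ ≈ ½·erfc((x−vt)/(2√(Dt))).
vt = 0.062 × 180 = 11.16 m and 2√(Dt) = 2√(0.017 × 180) = 3.499 m.
Argument (x−vt)/(2√(Dt)) = (6.9 − 11.16)/3.499 = -1.217; ½·erfc(-1.217) = 0.9574.
C = 56 × 0.9574 = 53.6 mg/L.

53.6 mg/L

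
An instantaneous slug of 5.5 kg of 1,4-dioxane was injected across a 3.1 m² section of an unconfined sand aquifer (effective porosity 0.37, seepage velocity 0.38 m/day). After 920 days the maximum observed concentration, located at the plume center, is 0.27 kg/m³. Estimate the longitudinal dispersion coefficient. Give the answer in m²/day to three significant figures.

0.0273 m²/day

At the plume center C_max = M/(n_e·A·√(4πDt)), so D = M²/(4πt·(n_e·A·C_max)²).
n_e·A·C_max = 0.37 × 3.1 × 0.27 = 0.3097 kg/m.
D = 5.5²/(4π × 920 × 0.3097²) = 0.0273 m²/day.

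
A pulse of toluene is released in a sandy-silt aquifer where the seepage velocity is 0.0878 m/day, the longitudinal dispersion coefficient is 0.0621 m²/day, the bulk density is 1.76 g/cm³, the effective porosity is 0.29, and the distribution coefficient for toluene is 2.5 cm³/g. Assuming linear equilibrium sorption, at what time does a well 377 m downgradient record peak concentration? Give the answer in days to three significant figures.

69300 days

Retardation factor R = 1 + ρ_b·K_d/n = 1 + 1.76 × 2.5/0.29 = 16.17.
Sorption retards both mechanisms: v_R = v/R = 0.005430 m/day, D_R = D/R = 0.003840 m²/day.
Peak time from v_R²t² + 2D_R t − x² = 0: t = (√(D_R² + v_R²x²) − D_R)/v_R².
√(D_R² + v_R²x²) = √(0.003840² + 0.005430² × 377²) = 2.047; v_R² = 2.948e-05.
t = (2.047 − 0.003840)/2.948e-05 = 69300 days.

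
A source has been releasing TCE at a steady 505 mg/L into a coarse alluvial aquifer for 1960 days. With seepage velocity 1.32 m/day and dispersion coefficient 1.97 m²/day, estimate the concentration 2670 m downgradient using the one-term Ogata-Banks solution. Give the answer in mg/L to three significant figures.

For a continuous step input, C/C₀ ≈ ½·erfc((x−vt)/(2√(Dt))).
vt = 1.32 × 1960 = 2587.2 m and 2√(Dt) = 2√(1.97 × 1960) = 124.3 m.
Argument (x−vt)/(2√(Dt)) = (2670 − 2587.2)/124.3 = 0.6661; ½·erfc(0.6661) = 0.1731.
C = 505 × 0.1731 = 87.4 mg/L.

87.4 mg/L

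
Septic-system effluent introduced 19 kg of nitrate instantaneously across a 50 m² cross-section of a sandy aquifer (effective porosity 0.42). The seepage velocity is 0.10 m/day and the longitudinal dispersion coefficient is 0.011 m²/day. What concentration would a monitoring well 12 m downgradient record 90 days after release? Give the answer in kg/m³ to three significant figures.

0.0264 kg/m³

For an instantaneous plane source, C(x,t) = M/(n_e·A·√(4πDt)) · exp(−(x−vt)²/(4Dt)), with n_e·A the pore (flow) area.
Plume center vt = 0.10 × 90 = 9 m, so the well at 12 m is 3 m downgradient of the peak.
√(4πDt) = 3.527 m, giving peak height M/(n_e·A·√(4πDt)) = 19/(0.42 × 50 × 3.527) = 0.2565 kg/m³.
(x−vt)²/(4Dt) = (3)²/(4 × 0.011 × 90) = 2.273; exp(−2.273) = 0.1030.
C = 0.2565 × 0.1030 = 0.0264 kg/m³.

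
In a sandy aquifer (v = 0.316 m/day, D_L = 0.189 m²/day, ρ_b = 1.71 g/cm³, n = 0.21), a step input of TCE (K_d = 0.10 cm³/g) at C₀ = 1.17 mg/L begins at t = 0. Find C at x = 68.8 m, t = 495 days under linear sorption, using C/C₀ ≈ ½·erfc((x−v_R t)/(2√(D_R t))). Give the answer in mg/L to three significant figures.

Retardation factor R = 1 + ρ_b·K_d/n = 1 + 1.71 × 0.10/0.21 = 1.814.
Sorption retards both mechanisms: v_R = v/R = 0.1742 m/day, D_R = D/R = 0.1042 m²/day.
v_R·t = 0.1742 × 495 = 86.229 m; 2√(D_R t) = 14.36 m; argument = (68.8 − 86.229)/14.36 = -1.214.
C = C₀ × ½·erfc(-1.214) = 1.17 × 0.9570 = 1.12 mg/L.

1.12 mg/L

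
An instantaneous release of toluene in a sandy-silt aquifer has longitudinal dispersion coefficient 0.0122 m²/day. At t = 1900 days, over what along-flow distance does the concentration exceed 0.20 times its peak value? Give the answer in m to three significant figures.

24.4 m

The plume is Gaussian with σ = √(2Dt) = √(2 × 0.0122 × 1900) = 6.809 m.
C/C_peak = exp(−Δx²/(2σ²)) = 0.20 ⇒ Δx = σ·√(−2 ln 0.20) = 6.809 × 1.794 = 12.22 m.
Width = 2Δx = 24.4 m.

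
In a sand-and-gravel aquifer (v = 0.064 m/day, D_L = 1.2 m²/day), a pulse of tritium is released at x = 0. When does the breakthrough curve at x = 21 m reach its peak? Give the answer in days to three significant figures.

For the 1D instantaneous-source solution, setting ∂C/∂t = 0 at fixed x gives v²t² + 2Dt − x² = 0, so t = (√(D² + v²x²) − D)/v².
√(D² + v²x²) = √(1.2² + 0.064² × 21²) = 1.802; v² = 0.004096.
t = (1.802 − 1.2)/0.004096 = 147 days (vs. the pure-advection estimate x/v = 328 d).

147 days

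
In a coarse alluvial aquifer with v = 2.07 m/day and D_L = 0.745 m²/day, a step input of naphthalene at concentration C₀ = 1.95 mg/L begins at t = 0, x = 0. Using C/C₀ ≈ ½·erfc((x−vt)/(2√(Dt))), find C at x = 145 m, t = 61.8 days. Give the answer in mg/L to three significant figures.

0.0733 mg/L

For a continuous step input, C/C₀ ≈ ½·erfc((x−vt)/(2√(Dt))).
vt = 2.07 × 61.8 = 127.926 m and 2√(Dt) = 2√(0.745 × 61.8) = 13.57 m.
Argument (x−vt)/(2√(Dt)) = (145 − 127.926)/13.57 = 1.258; ½·erfc(1.258) = 0.03761.
C = 1.95 × 0.03761 = 0.0733 mg/L.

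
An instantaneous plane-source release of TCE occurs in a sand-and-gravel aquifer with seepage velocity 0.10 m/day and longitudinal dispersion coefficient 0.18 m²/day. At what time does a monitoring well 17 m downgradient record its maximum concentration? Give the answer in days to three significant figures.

For the 1D instantaneous-source solution, setting ∂C/∂t = 0 at fixed x gives v²t² + 2Dt − x² = 0, so t = (√(D² + v²x²) − D)/v².
√(D² + v²x²) = √(0.18² + 0.10² × 17²) = 1.710; v² = 0.01.
t = (1.710 − 0.18)/0.01 = 153 days (vs. the pure-advection estimate x/v = 170 d).

153 days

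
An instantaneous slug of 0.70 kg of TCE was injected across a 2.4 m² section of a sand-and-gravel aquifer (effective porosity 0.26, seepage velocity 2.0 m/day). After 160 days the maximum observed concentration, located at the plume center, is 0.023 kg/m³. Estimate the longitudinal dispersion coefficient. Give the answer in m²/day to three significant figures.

At the plume center C_max = M/(n_e·A·√(4πDt)), so D = M²/(4πt·(n_e·A·C_max)²).
n_e·A·C_max = 0.26 × 2.4 × 0.023 = 0.01435 kg/m.
D = 0.70²/(4π × 160 × 0.01435²) = 1.18 m²/day.

1.18 m²/day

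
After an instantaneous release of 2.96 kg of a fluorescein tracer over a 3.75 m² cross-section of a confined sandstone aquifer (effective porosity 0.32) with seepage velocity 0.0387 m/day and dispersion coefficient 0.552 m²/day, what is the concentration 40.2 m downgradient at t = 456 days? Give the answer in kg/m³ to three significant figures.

For an instantaneous plane source, C(x,t) = M/(n_e·A·√(4πDt)) · exp(−(x−vt)²/(4Dt)), with n_e·A the pore (flow) area.
Plume center vt = 0.0387 × 456 = 17.6472 m, so the well at 40.2 m is 22.5528 m downgradient of the peak.
√(4πDt) = 56.24 m, giving peak height M/(n_e·A·√(4πDt)) = 2.96/(0.32 × 3.75 × 56.24) = 0.04386 kg/m³.
(x−vt)²/(4Dt) = (22.5528)²/(4 × 0.552 × 456) = 0.5052; exp(−0.5052) = 0.6034.
C = 0.04386 × 0.6034 = 0.0265 kg/m³.

0.0265 kg/m³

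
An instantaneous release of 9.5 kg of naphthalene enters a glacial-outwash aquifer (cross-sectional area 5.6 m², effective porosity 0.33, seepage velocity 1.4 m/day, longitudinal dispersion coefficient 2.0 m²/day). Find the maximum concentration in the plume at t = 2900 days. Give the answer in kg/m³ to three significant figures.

0.0190 kg/m³

The peak of an instantaneous 1D plume sits at x = vt; there the Gaussian factor is 1 and C_max = M/(n_e·A·√(4πDt)), where n_e·A is the pore area the mass is dissolved in.
√(4πDt) = √(4π × 2.0 × 2900) = 270.0 m, so C_max = 9.5/(0.33 × 5.6 × 270.0) = 0.0190 kg/m³.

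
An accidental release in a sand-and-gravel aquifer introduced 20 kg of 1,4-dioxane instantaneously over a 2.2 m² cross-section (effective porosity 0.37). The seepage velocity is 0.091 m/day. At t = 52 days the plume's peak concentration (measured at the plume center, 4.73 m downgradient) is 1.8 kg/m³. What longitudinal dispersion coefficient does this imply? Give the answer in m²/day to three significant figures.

At the plume center C_max = M/(n_e·A·√(4πDt)), so D = M²/(4πt·(n_e·A·C_max)²).
n_e·A·C_max = 0.37 × 2.2 × 1.8 = 1.465 kg/m.
D = 20²/(4π × 52 × 1.465²) = 0.285 m²/day.

0.285 m²/day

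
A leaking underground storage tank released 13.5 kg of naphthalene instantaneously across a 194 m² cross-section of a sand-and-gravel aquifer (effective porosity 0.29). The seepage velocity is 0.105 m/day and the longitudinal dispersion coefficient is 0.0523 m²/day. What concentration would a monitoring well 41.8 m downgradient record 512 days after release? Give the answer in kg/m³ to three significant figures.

For an instantaneous plane source, C(x,t) = M/(n_e·A·√(4πDt)) · exp(−(x−vt)²/(4Dt)), with n_e·A the pore (flow) area.
Plume center vt = 0.105 × 512 = 53.76 m, so the well at 41.8 m is 11.96 m upgradient of the peak.
√(4πDt) = 18.34 m, giving peak height M/(n_e·A·√(4πDt)) = 13.5/(0.29 × 194 × 18.34) = 0.01308 kg/m³.
(x−vt)²/(4Dt) = (-11.96)²/(4 × 0.0523 × 512) = 1.335; exp(−1.335) = 0.2632.
C = 0.01308 × 0.2632 = 0.00344 kg/m³.

0.00344 kg/m³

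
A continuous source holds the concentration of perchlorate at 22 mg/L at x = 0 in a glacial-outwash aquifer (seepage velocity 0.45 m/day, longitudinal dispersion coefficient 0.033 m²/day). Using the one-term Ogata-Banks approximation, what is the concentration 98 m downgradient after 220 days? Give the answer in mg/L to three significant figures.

For a continuous step input, C/C₀ ≈ ½·erfc((x−vt)/(2√(Dt))).
vt = 0.45 × 220 = 99 m and 2√(Dt) = 2√(0.033 × 220) = 5.389 m.
Argument (x−vt)/(2√(Dt)) = (98 − 99)/5.389 = -0.1856; ½·erfc(-0.1856) = 0.6035.
C = 22 × 0.6035 = 13.3 mg/L.

13.3 mg/L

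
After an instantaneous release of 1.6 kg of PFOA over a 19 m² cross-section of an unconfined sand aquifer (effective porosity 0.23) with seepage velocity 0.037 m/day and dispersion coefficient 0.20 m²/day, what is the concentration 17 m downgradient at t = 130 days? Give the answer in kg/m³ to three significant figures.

For an instantaneous plane source, C(x,t) = M/(n_e·A·√(4πDt)) · exp(−(x−vt)²/(4Dt)), with n_e·A the pore (flow) area.
Plume center vt = 0.037 × 130 = 4.81 m, so the well at 17 m is 12.19 m downgradient of the peak.
√(4πDt) = 18.08 m, giving peak height M/(n_e·A·√(4πDt)) = 1.6/(0.23 × 19 × 18.08) = 0.02025 kg/m³.
(x−vt)²/(4Dt) = (12.19)²/(4 × 0.20 × 130) = 1.429; exp(−1.429) = 0.2395.
C = 0.02025 × 0.2395 = 0.00485 kg/m³.

0.00485 kg/m³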